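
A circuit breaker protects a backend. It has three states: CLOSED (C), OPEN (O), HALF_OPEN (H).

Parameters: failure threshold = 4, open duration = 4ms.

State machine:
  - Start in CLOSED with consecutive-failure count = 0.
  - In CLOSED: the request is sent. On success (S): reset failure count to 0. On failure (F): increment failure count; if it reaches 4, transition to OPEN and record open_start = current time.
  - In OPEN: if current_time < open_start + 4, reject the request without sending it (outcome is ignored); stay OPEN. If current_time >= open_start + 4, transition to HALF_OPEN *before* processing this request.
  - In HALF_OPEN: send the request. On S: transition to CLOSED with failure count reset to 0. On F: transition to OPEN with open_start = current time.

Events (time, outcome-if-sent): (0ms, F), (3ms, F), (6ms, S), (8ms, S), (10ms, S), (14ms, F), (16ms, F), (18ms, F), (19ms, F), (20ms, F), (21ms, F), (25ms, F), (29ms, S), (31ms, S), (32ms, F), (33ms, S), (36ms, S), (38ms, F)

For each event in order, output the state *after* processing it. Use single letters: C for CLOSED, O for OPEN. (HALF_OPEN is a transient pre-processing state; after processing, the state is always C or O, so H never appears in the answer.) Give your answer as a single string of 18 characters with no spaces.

State after each event:
  event#1 t=0ms outcome=F: state=CLOSED
  event#2 t=3ms outcome=F: state=CLOSED
  event#3 t=6ms outcome=S: state=CLOSED
  event#4 t=8ms outcome=S: state=CLOSED
  event#5 t=10ms outcome=S: state=CLOSED
  event#6 t=14ms outcome=F: state=CLOSED
  event#7 t=16ms outcome=F: state=CLOSED
  event#8 t=18ms outcome=F: state=CLOSED
  event#9 t=19ms outcome=F: state=OPEN
  event#10 t=20ms outcome=F: state=OPEN
  event#11 t=21ms outcome=F: state=OPEN
  event#12 t=25ms outcome=F: state=OPEN
  event#13 t=29ms outcome=S: state=CLOSED
  event#14 t=31ms outcome=S: state=CLOSED
  event#15 t=32ms outcome=F: state=CLOSED
  event#16 t=33ms outcome=S: state=CLOSED
  event#17 t=36ms outcome=S: state=CLOSED
  event#18 t=38ms outcome=F: state=CLOSED

Answer: CCCCCCCCOOOOCCCCCC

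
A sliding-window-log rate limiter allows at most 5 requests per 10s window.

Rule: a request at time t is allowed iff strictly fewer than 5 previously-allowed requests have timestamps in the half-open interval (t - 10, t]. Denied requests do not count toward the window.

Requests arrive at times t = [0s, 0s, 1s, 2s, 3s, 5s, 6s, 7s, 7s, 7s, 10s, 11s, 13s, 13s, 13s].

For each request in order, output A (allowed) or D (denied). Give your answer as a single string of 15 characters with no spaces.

Answer: AAAAADDDDDAAAAA

Derivation:
Tracking allowed requests in the window:
  req#1 t=0s: ALLOW
  req#2 t=0s: ALLOW
  req#3 t=1s: ALLOW
  req#4 t=2s: ALLOW
  req#5 t=3s: ALLOW
  req#6 t=5s: DENY
  req#7 t=6s: DENY
  req#8 t=7s: DENY
  req#9 t=7s: DENY
  req#10 t=7s: DENY
  req#11 t=10s: ALLOW
  req#12 t=11s: ALLOW
  req#13 t=13s: ALLOW
  req#14 t=13s: ALLOW
  req#15 t=13s: ALLOW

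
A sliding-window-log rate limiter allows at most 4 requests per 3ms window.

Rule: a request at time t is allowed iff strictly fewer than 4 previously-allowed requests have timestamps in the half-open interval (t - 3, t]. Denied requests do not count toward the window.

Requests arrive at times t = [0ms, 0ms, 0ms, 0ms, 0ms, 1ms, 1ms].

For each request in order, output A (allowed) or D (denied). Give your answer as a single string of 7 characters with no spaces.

Tracking allowed requests in the window:
  req#1 t=0ms: ALLOW
  req#2 t=0ms: ALLOW
  req#3 t=0ms: ALLOW
  req#4 t=0ms: ALLOW
  req#5 t=0ms: DENY
  req#6 t=1ms: DENY
  req#7 t=1ms: DENY

Answer: AAAADDD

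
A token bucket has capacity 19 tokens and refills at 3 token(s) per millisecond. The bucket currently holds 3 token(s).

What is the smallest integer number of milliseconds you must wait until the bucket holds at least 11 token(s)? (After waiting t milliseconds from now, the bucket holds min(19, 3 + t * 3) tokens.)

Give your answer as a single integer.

Answer: 3

Derivation:
Need 3 + t * 3 >= 11, so t >= 8/3.
Smallest integer t = ceil(8/3) = 3.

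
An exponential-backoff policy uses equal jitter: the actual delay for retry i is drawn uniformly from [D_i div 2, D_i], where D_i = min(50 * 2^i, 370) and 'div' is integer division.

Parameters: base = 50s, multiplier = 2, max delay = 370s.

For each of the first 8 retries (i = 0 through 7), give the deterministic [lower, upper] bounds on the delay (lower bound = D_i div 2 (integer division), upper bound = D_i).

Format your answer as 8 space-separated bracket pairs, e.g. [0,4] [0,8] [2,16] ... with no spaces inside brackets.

Computing bounds per retry:
  i=0: D_i=min(50*2^0,370)=50, bounds=[25,50]
  i=1: D_i=min(50*2^1,370)=100, bounds=[50,100]
  i=2: D_i=min(50*2^2,370)=200, bounds=[100,200]
  i=3: D_i=min(50*2^3,370)=370, bounds=[185,370]
  i=4: D_i=min(50*2^4,370)=370, bounds=[185,370]
  i=5: D_i=min(50*2^5,370)=370, bounds=[185,370]
  i=6: D_i=min(50*2^6,370)=370, bounds=[185,370]
  i=7: D_i=min(50*2^7,370)=370, bounds=[185,370]

Answer: [25,50] [50,100] [100,200] [185,370] [185,370] [185,370] [185,370] [185,370]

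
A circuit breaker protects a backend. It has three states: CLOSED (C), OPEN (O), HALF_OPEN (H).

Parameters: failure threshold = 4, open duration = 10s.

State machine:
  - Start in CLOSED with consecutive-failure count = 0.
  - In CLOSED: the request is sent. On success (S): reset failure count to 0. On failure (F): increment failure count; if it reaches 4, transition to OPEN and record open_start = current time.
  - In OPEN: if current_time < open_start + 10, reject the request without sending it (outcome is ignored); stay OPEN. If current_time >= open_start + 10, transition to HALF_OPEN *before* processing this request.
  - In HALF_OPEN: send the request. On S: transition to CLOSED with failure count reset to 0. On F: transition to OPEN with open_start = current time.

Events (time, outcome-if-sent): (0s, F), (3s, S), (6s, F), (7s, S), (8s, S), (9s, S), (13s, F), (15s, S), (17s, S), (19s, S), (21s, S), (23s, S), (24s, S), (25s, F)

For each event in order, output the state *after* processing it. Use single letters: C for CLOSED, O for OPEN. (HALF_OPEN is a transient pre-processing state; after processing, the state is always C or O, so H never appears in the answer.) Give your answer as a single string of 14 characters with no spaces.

Answer: CCCCCCCCCCCCCC

Derivation:
State after each event:
  event#1 t=0s outcome=F: state=CLOSED
  event#2 t=3s outcome=S: state=CLOSED
  event#3 t=6s outcome=F: state=CLOSED
  event#4 t=7s outcome=S: state=CLOSED
  event#5 t=8s outcome=S: state=CLOSED
  event#6 t=9s outcome=S: state=CLOSED
  event#7 t=13s outcome=F: state=CLOSED
  event#8 t=15s outcome=S: state=CLOSED
  event#9 t=17s outcome=S: state=CLOSED
  event#10 t=19s outcome=S: state=CLOSED
  event#11 t=21s outcome=S: state=CLOSED
  event#12 t=23s outcome=S: state=CLOSED
  event#13 t=24s outcome=S: state=CLOSED
  event#14 t=25s outcome=F: state=CLOSED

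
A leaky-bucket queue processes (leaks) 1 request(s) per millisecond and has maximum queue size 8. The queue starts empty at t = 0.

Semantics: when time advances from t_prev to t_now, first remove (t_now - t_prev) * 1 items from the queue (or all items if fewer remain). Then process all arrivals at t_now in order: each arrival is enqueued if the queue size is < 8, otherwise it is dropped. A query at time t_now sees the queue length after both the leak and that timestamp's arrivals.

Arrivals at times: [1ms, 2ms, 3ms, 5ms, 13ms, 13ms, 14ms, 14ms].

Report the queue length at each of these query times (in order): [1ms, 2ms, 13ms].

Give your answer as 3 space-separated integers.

Queue lengths at query times:
  query t=1ms: backlog = 1
  query t=2ms: backlog = 1
  query t=13ms: backlog = 2

Answer: 1 1 2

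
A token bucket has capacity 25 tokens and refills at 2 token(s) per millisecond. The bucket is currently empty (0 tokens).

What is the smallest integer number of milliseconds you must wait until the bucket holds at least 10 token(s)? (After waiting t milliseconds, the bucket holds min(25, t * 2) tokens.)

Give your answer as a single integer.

Need t * 2 >= 10, so t >= 10/2.
Smallest integer t = ceil(10/2) = 5.

Answer: 5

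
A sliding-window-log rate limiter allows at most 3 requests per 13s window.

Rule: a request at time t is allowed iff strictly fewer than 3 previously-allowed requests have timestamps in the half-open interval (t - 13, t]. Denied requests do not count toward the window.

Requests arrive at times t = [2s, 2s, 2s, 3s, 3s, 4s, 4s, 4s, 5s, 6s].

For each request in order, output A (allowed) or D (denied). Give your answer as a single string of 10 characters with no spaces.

Tracking allowed requests in the window:
  req#1 t=2s: ALLOW
  req#2 t=2s: ALLOW
  req#3 t=2s: ALLOW
  req#4 t=3s: DENY
  req#5 t=3s: DENY
  req#6 t=4s: DENY
  req#7 t=4s: DENY
  req#8 t=4s: DENY
  req#9 t=5s: DENY
  req#10 t=6s: DENY

Answer: AAADDDDDDD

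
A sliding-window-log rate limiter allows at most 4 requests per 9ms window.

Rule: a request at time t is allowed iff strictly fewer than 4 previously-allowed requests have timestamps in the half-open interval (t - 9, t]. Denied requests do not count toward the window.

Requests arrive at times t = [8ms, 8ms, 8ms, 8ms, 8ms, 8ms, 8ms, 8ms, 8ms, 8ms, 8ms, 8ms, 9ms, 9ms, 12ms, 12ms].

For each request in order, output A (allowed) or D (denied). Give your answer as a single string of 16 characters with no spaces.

Tracking allowed requests in the window:
  req#1 t=8ms: ALLOW
  req#2 t=8ms: ALLOW
  req#3 t=8ms: ALLOW
  req#4 t=8ms: ALLOW
  req#5 t=8ms: DENY
  req#6 t=8ms: DENY
  req#7 t=8ms: DENY
  req#8 t=8ms: DENY
  req#9 t=8ms: DENY
  req#10 t=8ms: DENY
  req#11 t=8ms: DENY
  req#12 t=8ms: DENY
  req#13 t=9ms: DENY
  req#14 t=9ms: DENY
  req#15 t=12ms: DENY
  req#16 t=12ms: DENY

Answer: AAAADDDDDDDDDDDD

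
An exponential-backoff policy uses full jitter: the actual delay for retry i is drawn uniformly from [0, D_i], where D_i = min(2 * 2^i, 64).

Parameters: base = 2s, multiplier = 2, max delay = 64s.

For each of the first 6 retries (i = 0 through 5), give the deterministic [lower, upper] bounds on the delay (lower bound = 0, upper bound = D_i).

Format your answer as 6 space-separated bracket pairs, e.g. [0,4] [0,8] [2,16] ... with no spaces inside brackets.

Computing bounds per retry:
  i=0: D_i=min(2*2^0,64)=2, bounds=[0,2]
  i=1: D_i=min(2*2^1,64)=4, bounds=[0,4]
  i=2: D_i=min(2*2^2,64)=8, bounds=[0,8]
  i=3: D_i=min(2*2^3,64)=16, bounds=[0,16]
  i=4: D_i=min(2*2^4,64)=32, bounds=[0,32]
  i=5: D_i=min(2*2^5,64)=64, bounds=[0,64]

Answer: [0,2] [0,4] [0,8] [0,16] [0,32] [0,64]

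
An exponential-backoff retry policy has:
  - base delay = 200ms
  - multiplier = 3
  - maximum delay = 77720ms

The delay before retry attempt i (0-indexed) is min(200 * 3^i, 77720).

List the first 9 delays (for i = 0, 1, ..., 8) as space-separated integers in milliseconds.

Answer: 200 600 1800 5400 16200 48600 77720 77720 77720

Derivation:
Computing each delay:
  i=0: min(200*3^0, 77720) = 200
  i=1: min(200*3^1, 77720) = 600
  i=2: min(200*3^2, 77720) = 1800
  i=3: min(200*3^3, 77720) = 5400
  i=4: min(200*3^4, 77720) = 16200
  i=5: min(200*3^5, 77720) = 48600
  i=6: min(200*3^6, 77720) = 77720
  i=7: min(200*3^7, 77720) = 77720
  i=8: min(200*3^8, 77720) = 77720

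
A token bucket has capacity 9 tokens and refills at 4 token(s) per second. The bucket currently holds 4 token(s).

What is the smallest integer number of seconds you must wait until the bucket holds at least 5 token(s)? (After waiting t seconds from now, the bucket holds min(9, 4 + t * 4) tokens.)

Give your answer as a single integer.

Answer: 1

Derivation:
Need 4 + t * 4 >= 5, so t >= 1/4.
Smallest integer t = ceil(1/4) = 1.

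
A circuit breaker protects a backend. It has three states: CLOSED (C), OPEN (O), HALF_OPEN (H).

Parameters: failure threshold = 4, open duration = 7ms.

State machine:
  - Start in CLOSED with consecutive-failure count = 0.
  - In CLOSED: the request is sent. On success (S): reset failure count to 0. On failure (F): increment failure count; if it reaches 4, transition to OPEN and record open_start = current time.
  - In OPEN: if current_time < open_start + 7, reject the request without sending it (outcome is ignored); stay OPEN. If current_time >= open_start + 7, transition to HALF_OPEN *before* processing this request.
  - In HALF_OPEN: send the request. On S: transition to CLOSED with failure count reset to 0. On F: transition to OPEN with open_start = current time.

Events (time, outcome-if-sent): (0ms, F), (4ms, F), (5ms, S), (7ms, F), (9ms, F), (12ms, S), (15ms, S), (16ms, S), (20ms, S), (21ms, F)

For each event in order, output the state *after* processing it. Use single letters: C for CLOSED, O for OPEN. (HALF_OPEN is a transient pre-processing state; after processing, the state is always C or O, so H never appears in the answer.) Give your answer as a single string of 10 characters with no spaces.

State after each event:
  event#1 t=0ms outcome=F: state=CLOSED
  event#2 t=4ms outcome=F: state=CLOSED
  event#3 t=5ms outcome=S: state=CLOSED
  event#4 t=7ms outcome=F: state=CLOSED
  event#5 t=9ms outcome=F: state=CLOSED
  event#6 t=12ms outcome=S: state=CLOSED
  event#7 t=15ms outcome=S: state=CLOSED
  event#8 t=16ms outcome=S: state=CLOSED
  event#9 t=20ms outcome=S: state=CLOSED
  event#10 t=21ms outcome=F: state=CLOSED

Answer: CCCCCCCCCC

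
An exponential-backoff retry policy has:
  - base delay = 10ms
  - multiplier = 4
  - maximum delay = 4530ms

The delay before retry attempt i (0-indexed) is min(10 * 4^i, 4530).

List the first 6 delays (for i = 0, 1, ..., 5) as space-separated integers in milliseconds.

Answer: 10 40 160 640 2560 4530

Derivation:
Computing each delay:
  i=0: min(10*4^0, 4530) = 10
  i=1: min(10*4^1, 4530) = 40
  i=2: min(10*4^2, 4530) = 160
  i=3: min(10*4^3, 4530) = 640
  i=4: min(10*4^4, 4530) = 2560
  i=5: min(10*4^5, 4530) = 4530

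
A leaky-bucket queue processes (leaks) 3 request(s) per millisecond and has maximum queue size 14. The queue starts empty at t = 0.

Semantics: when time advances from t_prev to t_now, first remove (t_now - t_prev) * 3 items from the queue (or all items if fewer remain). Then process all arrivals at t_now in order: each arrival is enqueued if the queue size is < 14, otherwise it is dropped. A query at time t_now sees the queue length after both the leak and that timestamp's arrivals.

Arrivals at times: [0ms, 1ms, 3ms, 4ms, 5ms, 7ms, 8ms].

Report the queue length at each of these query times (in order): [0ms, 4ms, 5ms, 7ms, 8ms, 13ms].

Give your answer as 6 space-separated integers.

Queue lengths at query times:
  query t=0ms: backlog = 1
  query t=4ms: backlog = 1
  query t=5ms: backlog = 1
  query t=7ms: backlog = 1
  query t=8ms: backlog = 1
  query t=13ms: backlog = 0

Answer: 1 1 1 1 1 0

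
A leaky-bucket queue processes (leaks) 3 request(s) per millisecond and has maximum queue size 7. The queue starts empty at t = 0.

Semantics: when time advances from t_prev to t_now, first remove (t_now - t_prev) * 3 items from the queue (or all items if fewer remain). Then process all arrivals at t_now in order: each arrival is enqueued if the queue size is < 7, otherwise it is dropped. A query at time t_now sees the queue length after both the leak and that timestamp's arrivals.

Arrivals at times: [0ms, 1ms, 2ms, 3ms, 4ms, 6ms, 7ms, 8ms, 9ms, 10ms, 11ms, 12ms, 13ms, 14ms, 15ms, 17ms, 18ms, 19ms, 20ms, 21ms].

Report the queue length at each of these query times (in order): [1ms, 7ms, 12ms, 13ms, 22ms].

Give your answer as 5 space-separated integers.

Answer: 1 1 1 1 0

Derivation:
Queue lengths at query times:
  query t=1ms: backlog = 1
  query t=7ms: backlog = 1
  query t=12ms: backlog = 1
  query t=13ms: backlog = 1
  query t=22ms: backlog = 0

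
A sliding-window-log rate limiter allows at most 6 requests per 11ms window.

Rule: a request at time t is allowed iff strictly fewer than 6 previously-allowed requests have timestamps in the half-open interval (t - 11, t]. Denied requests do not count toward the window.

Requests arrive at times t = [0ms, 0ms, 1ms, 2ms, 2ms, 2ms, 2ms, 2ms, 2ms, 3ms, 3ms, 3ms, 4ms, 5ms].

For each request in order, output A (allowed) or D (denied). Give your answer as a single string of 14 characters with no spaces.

Tracking allowed requests in the window:
  req#1 t=0ms: ALLOW
  req#2 t=0ms: ALLOW
  req#3 t=1ms: ALLOW
  req#4 t=2ms: ALLOW
  req#5 t=2ms: ALLOW
  req#6 t=2ms: ALLOW
  req#7 t=2ms: DENY
  req#8 t=2ms: DENY
  req#9 t=2ms: DENY
  req#10 t=3ms: DENY
  req#11 t=3ms: DENY
  req#12 t=3ms: DENY
  req#13 t=4ms: DENY
  req#14 t=5ms: DENY

Answer: AAAAAADDDDDDDD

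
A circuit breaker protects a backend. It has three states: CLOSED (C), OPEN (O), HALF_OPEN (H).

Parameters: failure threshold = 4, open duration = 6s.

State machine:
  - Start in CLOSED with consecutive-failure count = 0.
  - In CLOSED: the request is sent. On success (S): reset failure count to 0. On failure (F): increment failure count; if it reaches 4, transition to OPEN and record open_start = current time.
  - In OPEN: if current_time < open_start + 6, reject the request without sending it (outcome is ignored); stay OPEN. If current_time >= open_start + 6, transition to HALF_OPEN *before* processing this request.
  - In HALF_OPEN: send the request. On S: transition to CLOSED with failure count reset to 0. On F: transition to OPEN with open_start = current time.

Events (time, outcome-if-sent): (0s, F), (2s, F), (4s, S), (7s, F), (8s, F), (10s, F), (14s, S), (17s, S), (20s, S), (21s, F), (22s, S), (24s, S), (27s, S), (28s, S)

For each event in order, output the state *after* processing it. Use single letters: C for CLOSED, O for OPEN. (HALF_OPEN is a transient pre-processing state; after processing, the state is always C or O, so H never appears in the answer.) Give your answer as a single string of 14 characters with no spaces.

State after each event:
  event#1 t=0s outcome=F: state=CLOSED
  event#2 t=2s outcome=F: state=CLOSED
  event#3 t=4s outcome=S: state=CLOSED
  event#4 t=7s outcome=F: state=CLOSED
  event#5 t=8s outcome=F: state=CLOSED
  event#6 t=10s outcome=F: state=CLOSED
  event#7 t=14s outcome=S: state=CLOSED
  event#8 t=17s outcome=S: state=CLOSED
  event#9 t=20s outcome=S: state=CLOSED
  event#10 t=21s outcome=F: state=CLOSED
  event#11 t=22s outcome=S: state=CLOSED
  event#12 t=24s outcome=S: state=CLOSED
  event#13 t=27s outcome=S: state=CLOSED
  event#14 t=28s outcome=S: state=CLOSED

Answer: CCCCCCCCCCCCCC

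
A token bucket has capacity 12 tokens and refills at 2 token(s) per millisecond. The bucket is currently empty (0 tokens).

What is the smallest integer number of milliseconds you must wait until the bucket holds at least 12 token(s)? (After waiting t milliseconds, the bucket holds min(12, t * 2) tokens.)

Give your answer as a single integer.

Answer: 6

Derivation:
Need t * 2 >= 12, so t >= 12/2.
Smallest integer t = ceil(12/2) = 6.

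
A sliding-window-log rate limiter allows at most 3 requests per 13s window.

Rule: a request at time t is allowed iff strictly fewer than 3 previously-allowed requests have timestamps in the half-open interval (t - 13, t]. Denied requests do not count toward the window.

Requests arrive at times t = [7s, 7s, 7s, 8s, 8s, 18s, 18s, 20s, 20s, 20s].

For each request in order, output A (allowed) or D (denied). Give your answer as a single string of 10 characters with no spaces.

Tracking allowed requests in the window:
  req#1 t=7s: ALLOW
  req#2 t=7s: ALLOW
  req#3 t=7s: ALLOW
  req#4 t=8s: DENY
  req#5 t=8s: DENY
  req#6 t=18s: DENY
  req#7 t=18s: DENY
  req#8 t=20s: ALLOW
  req#9 t=20s: ALLOW
  req#10 t=20s: ALLOW

Answer: AAADDDDAAA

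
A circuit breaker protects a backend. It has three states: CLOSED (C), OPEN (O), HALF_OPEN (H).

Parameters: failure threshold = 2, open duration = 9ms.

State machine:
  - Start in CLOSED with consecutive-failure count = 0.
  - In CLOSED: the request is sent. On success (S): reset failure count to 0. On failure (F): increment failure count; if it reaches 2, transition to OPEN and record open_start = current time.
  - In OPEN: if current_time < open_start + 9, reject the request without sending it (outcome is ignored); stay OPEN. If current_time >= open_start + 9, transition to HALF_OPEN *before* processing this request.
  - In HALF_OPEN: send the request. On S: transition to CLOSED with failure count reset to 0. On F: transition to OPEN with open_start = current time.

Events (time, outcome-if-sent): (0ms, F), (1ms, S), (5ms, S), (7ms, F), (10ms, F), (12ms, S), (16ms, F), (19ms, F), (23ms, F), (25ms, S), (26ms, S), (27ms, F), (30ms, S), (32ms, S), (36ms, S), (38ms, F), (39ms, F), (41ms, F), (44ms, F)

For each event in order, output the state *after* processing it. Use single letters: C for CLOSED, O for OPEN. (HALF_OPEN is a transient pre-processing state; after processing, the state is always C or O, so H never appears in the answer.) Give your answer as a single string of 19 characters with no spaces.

State after each event:
  event#1 t=0ms outcome=F: state=CLOSED
  event#2 t=1ms outcome=S: state=CLOSED
  event#3 t=5ms outcome=S: state=CLOSED
  event#4 t=7ms outcome=F: state=CLOSED
  event#5 t=10ms outcome=F: state=OPEN
  event#6 t=12ms outcome=S: state=OPEN
  event#7 t=16ms outcome=F: state=OPEN
  event#8 t=19ms outcome=F: state=OPEN
  event#9 t=23ms outcome=F: state=OPEN
  event#10 t=25ms outcome=S: state=OPEN
  event#11 t=26ms outcome=S: state=OPEN
  event#12 t=27ms outcome=F: state=OPEN
  event#13 t=30ms outcome=S: state=CLOSED
  event#14 t=32ms outcome=S: state=CLOSED
  event#15 t=36ms outcome=S: state=CLOSED
  event#16 t=38ms outcome=F: state=CLOSED
  event#17 t=39ms outcome=F: state=OPEN
  event#18 t=41ms outcome=F: state=OPEN
  event#19 t=44ms outcome=F: state=OPEN

Answer: CCCCOOOOOOOOCCCCOOO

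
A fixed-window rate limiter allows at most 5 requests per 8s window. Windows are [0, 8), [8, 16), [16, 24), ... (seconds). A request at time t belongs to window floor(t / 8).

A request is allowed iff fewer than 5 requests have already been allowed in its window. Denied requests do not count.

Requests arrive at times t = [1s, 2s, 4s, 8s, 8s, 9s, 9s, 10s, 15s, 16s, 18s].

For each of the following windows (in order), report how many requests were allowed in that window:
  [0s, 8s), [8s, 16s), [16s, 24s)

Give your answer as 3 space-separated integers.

Processing requests:
  req#1 t=1s (window 0): ALLOW
  req#2 t=2s (window 0): ALLOW
  req#3 t=4s (window 0): ALLOW
  req#4 t=8s (window 1): ALLOW
  req#5 t=8s (window 1): ALLOW
  req#6 t=9s (window 1): ALLOW
  req#7 t=9s (window 1): ALLOW
  req#8 t=10s (window 1): ALLOW
  req#9 t=15s (window 1): DENY
  req#10 t=16s (window 2): ALLOW
  req#11 t=18s (window 2): ALLOW

Allowed counts by window: 3 5 2

Answer: 3 5 2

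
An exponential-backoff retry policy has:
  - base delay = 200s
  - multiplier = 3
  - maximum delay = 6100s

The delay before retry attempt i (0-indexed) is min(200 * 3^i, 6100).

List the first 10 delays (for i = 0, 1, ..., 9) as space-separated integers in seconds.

Computing each delay:
  i=0: min(200*3^0, 6100) = 200
  i=1: min(200*3^1, 6100) = 600
  i=2: min(200*3^2, 6100) = 1800
  i=3: min(200*3^3, 6100) = 5400
  i=4: min(200*3^4, 6100) = 6100
  i=5: min(200*3^5, 6100) = 6100
  i=6: min(200*3^6, 6100) = 6100
  i=7: min(200*3^7, 6100) = 6100
  i=8: min(200*3^8, 6100) = 6100
  i=9: min(200*3^9, 6100) = 6100

Answer: 200 600 1800 5400 6100 6100 6100 6100 6100 6100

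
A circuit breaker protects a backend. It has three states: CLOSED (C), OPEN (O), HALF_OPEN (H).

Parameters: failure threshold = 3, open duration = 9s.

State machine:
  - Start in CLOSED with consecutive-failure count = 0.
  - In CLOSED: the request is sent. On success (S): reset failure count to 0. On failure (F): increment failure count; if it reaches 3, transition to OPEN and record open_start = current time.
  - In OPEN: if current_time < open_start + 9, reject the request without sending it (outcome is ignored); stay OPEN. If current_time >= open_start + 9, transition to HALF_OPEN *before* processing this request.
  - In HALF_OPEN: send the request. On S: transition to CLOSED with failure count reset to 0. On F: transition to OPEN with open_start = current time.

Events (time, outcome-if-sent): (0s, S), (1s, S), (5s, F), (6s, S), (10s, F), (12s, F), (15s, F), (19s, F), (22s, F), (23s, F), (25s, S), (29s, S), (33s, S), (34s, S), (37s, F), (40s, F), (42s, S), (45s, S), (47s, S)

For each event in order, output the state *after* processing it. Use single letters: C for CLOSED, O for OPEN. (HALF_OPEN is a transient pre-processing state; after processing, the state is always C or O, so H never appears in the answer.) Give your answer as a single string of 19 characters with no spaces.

Answer: CCCCCCOOOOCCCCCCCCC

Derivation:
State after each event:
  event#1 t=0s outcome=S: state=CLOSED
  event#2 t=1s outcome=S: state=CLOSED
  event#3 t=5s outcome=F: state=CLOSED
  event#4 t=6s outcome=S: state=CLOSED
  event#5 t=10s outcome=F: state=CLOSED
  event#6 t=12s outcome=F: state=CLOSED
  event#7 t=15s outcome=F: state=OPEN
  event#8 t=19s outcome=F: state=OPEN
  event#9 t=22s outcome=F: state=OPEN
  event#10 t=23s outcome=F: state=OPEN
  event#11 t=25s outcome=S: state=CLOSED
  event#12 t=29s outcome=S: state=CLOSED
  event#13 t=33s outcome=S: state=CLOSED
  event#14 t=34s outcome=S: state=CLOSED
  event#15 t=37s outcome=F: state=CLOSED
  event#16 t=40s outcome=F: state=CLOSED
  event#17 t=42s outcome=S: state=CLOSED
  event#18 t=45s outcome=S: state=CLOSED
  event#19 t=47s outcome=S: state=CLOSED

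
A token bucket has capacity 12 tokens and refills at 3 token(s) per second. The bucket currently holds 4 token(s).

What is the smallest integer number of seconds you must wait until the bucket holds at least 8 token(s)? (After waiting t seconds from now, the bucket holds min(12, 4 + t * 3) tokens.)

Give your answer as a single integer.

Need 4 + t * 3 >= 8, so t >= 4/3.
Smallest integer t = ceil(4/3) = 2.

Answer: 2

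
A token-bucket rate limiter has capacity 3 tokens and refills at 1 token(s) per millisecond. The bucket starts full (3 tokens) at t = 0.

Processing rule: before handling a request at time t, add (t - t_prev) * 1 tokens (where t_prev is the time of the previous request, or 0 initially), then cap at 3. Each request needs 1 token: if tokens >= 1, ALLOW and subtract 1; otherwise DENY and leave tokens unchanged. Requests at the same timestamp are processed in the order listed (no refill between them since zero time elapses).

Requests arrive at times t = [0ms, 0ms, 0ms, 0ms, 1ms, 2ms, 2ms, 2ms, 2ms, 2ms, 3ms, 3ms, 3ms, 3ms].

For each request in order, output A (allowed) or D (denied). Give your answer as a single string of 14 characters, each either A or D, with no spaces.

Answer: AAADAADDDDADDD

Derivation:
Simulating step by step:
  req#1 t=0ms: ALLOW
  req#2 t=0ms: ALLOW
  req#3 t=0ms: ALLOW
  req#4 t=0ms: DENY
  req#5 t=1ms: ALLOW
  req#6 t=2ms: ALLOW
  req#7 t=2ms: DENY
  req#8 t=2ms: DENY
  req#9 t=2ms: DENY
  req#10 t=2ms: DENY
  req#11 t=3ms: ALLOW
  req#12 t=3ms: DENY
  req#13 t=3ms: DENY
  req#14 t=3ms: DENY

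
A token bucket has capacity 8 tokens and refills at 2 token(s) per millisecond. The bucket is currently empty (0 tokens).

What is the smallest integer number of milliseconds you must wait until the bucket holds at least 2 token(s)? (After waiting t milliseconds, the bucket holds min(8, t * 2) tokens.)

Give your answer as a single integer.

Answer: 1

Derivation:
Need t * 2 >= 2, so t >= 2/2.
Smallest integer t = ceil(2/2) = 1.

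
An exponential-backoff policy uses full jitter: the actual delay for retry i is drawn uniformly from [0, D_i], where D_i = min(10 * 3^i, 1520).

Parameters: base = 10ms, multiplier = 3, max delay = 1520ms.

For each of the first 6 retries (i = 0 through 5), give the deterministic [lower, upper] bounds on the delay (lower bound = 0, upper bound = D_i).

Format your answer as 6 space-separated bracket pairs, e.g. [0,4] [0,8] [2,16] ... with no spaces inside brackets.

Computing bounds per retry:
  i=0: D_i=min(10*3^0,1520)=10, bounds=[0,10]
  i=1: D_i=min(10*3^1,1520)=30, bounds=[0,30]
  i=2: D_i=min(10*3^2,1520)=90, bounds=[0,90]
  i=3: D_i=min(10*3^3,1520)=270, bounds=[0,270]
  i=4: D_i=min(10*3^4,1520)=810, bounds=[0,810]
  i=5: D_i=min(10*3^5,1520)=1520, bounds=[0,1520]

Answer: [0,10] [0,30] [0,90] [0,270] [0,810] [0,1520]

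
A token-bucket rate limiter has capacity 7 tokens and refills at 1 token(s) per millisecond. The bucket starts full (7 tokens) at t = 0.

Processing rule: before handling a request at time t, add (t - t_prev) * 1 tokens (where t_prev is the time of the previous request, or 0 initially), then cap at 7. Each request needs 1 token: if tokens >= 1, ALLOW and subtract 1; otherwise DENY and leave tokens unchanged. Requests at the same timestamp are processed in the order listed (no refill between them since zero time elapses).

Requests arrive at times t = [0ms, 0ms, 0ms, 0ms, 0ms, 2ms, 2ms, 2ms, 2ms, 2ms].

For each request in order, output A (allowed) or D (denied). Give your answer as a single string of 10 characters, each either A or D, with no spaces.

Answer: AAAAAAAAAD

Derivation:
Simulating step by step:
  req#1 t=0ms: ALLOW
  req#2 t=0ms: ALLOW
  req#3 t=0ms: ALLOW
  req#4 t=0ms: ALLOW
  req#5 t=0ms: ALLOW
  req#6 t=2ms: ALLOW
  req#7 t=2ms: ALLOW
  req#8 t=2ms: ALLOW
  req#9 t=2ms: ALLOW
  req#10 t=2ms: DENY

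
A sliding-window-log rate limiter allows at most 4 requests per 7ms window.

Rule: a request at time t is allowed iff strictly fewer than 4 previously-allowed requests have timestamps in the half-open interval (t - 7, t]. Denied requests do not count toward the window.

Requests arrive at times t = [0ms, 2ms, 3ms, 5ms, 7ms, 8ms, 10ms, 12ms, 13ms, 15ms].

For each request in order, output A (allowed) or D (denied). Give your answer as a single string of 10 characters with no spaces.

Tracking allowed requests in the window:
  req#1 t=0ms: ALLOW
  req#2 t=2ms: ALLOW
  req#3 t=3ms: ALLOW
  req#4 t=5ms: ALLOW
  req#5 t=7ms: ALLOW
  req#6 t=8ms: DENY
  req#7 t=10ms: ALLOW
  req#8 t=12ms: ALLOW
  req#9 t=13ms: ALLOW
  req#10 t=15ms: ALLOW

Answer: AAAAADAAAA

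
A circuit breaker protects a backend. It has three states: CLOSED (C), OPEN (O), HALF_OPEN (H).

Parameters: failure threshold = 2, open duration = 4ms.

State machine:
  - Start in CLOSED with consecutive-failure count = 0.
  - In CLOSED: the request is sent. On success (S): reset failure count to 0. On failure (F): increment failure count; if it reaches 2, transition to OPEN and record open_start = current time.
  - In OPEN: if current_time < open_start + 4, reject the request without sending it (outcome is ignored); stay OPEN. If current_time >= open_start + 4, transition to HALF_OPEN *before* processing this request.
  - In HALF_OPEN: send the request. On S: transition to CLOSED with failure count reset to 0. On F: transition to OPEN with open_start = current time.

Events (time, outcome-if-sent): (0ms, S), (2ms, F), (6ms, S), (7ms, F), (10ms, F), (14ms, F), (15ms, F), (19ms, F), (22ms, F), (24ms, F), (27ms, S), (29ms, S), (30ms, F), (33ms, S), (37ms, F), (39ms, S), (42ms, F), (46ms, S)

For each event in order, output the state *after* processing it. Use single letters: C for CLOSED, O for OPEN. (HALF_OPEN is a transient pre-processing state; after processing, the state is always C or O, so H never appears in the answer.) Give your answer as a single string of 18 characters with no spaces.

State after each event:
  event#1 t=0ms outcome=S: state=CLOSED
  event#2 t=2ms outcome=F: state=CLOSED
  event#3 t=6ms outcome=S: state=CLOSED
  event#4 t=7ms outcome=F: state=CLOSED
  event#5 t=10ms outcome=F: state=OPEN
  event#6 t=14ms outcome=F: state=OPEN
  event#7 t=15ms outcome=F: state=OPEN
  event#8 t=19ms outcome=F: state=OPEN
  event#9 t=22ms outcome=F: state=OPEN
  event#10 t=24ms outcome=F: state=OPEN
  event#11 t=27ms outcome=S: state=OPEN
  event#12 t=29ms outcome=S: state=CLOSED
  event#13 t=30ms outcome=F: state=CLOSED
  event#14 t=33ms outcome=S: state=CLOSED
  event#15 t=37ms outcome=F: state=CLOSED
  event#16 t=39ms outcome=S: state=CLOSED
  event#17 t=42ms outcome=F: state=CLOSED
  event#18 t=46ms outcome=S: state=CLOSED

Answer: CCCCOOOOOOOCCCCCCC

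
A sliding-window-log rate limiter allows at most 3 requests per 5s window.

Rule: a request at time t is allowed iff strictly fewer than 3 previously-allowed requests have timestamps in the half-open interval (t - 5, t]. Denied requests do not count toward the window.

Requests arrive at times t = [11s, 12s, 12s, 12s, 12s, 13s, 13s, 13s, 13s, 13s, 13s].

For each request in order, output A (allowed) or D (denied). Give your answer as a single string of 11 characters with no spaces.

Answer: AAADDDDDDDD

Derivation:
Tracking allowed requests in the window:
  req#1 t=11s: ALLOW
  req#2 t=12s: ALLOW
  req#3 t=12s: ALLOW
  req#4 t=12s: DENY
  req#5 t=12s: DENY
  req#6 t=13s: DENY
  req#7 t=13s: DENY
  req#8 t=13s: DENY
  req#9 t=13s: DENY
  req#10 t=13s: DENY
  req#11 t=13s: DENY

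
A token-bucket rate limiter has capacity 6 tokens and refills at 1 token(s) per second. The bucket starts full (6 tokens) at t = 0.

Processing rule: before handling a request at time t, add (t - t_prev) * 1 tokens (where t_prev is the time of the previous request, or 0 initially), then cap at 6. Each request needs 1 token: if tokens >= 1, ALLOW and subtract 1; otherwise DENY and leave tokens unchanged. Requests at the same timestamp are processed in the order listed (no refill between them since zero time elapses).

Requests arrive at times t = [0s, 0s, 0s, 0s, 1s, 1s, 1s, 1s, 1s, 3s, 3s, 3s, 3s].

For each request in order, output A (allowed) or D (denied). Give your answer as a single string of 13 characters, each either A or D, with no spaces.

Answer: AAAAAAADDAADD

Derivation:
Simulating step by step:
  req#1 t=0s: ALLOW
  req#2 t=0s: ALLOW
  req#3 t=0s: ALLOW
  req#4 t=0s: ALLOW
  req#5 t=1s: ALLOW
  req#6 t=1s: ALLOW
  req#7 t=1s: ALLOW
  req#8 t=1s: DENY
  req#9 t=1s: DENY
  req#10 t=3s: ALLOW
  req#11 t=3s: ALLOW
  req#12 t=3s: DENY
  req#13 t=3s: DENY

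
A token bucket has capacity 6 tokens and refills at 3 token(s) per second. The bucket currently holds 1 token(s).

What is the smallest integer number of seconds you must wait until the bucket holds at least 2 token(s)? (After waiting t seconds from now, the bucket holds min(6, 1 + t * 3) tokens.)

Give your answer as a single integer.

Answer: 1

Derivation:
Need 1 + t * 3 >= 2, so t >= 1/3.
Smallest integer t = ceil(1/3) = 1.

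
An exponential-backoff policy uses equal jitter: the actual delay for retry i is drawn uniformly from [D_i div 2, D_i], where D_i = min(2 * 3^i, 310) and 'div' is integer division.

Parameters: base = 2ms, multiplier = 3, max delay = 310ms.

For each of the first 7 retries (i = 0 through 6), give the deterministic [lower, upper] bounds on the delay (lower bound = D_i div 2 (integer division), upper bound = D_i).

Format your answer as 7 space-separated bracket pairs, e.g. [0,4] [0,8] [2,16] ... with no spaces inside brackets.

Answer: [1,2] [3,6] [9,18] [27,54] [81,162] [155,310] [155,310]

Derivation:
Computing bounds per retry:
  i=0: D_i=min(2*3^0,310)=2, bounds=[1,2]
  i=1: D_i=min(2*3^1,310)=6, bounds=[3,6]
  i=2: D_i=min(2*3^2,310)=18, bounds=[9,18]
  i=3: D_i=min(2*3^3,310)=54, bounds=[27,54]
  i=4: D_i=min(2*3^4,310)=162, bounds=[81,162]
  i=5: D_i=min(2*3^5,310)=310, bounds=[155,310]
  i=6: D_i=min(2*3^6,310)=310, bounds=[155,310]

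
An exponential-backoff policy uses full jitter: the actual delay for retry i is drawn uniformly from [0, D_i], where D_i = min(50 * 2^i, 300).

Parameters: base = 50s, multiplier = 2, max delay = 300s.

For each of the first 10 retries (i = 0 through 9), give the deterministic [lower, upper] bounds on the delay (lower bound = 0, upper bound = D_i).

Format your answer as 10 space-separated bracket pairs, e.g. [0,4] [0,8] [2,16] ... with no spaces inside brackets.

Answer: [0,50] [0,100] [0,200] [0,300] [0,300] [0,300] [0,300] [0,300] [0,300] [0,300]

Derivation:
Computing bounds per retry:
  i=0: D_i=min(50*2^0,300)=50, bounds=[0,50]
  i=1: D_i=min(50*2^1,300)=100, bounds=[0,100]
  i=2: D_i=min(50*2^2,300)=200, bounds=[0,200]
  i=3: D_i=min(50*2^3,300)=300, bounds=[0,300]
  i=4: D_i=min(50*2^4,300)=300, bounds=[0,300]
  i=5: D_i=min(50*2^5,300)=300, bounds=[0,300]
  i=6: D_i=min(50*2^6,300)=300, bounds=[0,300]
  i=7: D_i=min(50*2^7,300)=300, bounds=[0,300]
  i=8: D_i=min(50*2^8,300)=300, bounds=[0,300]
  i=9: D_i=min(50*2^9,300)=300, bounds=[0,300]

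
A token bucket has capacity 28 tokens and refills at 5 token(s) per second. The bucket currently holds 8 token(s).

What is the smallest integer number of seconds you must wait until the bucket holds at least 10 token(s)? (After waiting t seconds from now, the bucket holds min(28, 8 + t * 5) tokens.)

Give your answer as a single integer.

Answer: 1

Derivation:
Need 8 + t * 5 >= 10, so t >= 2/5.
Smallest integer t = ceil(2/5) = 1.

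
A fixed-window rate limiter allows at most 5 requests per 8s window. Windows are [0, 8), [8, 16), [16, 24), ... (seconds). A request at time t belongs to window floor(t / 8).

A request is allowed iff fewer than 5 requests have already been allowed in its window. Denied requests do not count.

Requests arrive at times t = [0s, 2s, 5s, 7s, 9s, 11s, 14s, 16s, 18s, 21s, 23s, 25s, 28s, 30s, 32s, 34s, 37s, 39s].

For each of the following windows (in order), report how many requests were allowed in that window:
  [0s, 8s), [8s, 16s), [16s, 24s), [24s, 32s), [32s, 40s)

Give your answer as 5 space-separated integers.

Processing requests:
  req#1 t=0s (window 0): ALLOW
  req#2 t=2s (window 0): ALLOW
  req#3 t=5s (window 0): ALLOW
  req#4 t=7s (window 0): ALLOW
  req#5 t=9s (window 1): ALLOW
  req#6 t=11s (window 1): ALLOW
  req#7 t=14s (window 1): ALLOW
  req#8 t=16s (window 2): ALLOW
  req#9 t=18s (window 2): ALLOW
  req#10 t=21s (window 2): ALLOW
  req#11 t=23s (window 2): ALLOW
  req#12 t=25s (window 3): ALLOW
  req#13 t=28s (window 3): ALLOW
  req#14 t=30s (window 3): ALLOW
  req#15 t=32s (window 4): ALLOW
  req#16 t=34s (window 4): ALLOW
  req#17 t=37s (window 4): ALLOW
  req#18 t=39s (window 4): ALLOW

Allowed counts by window: 4 3 4 3 4

Answer: 4 3 4 3 4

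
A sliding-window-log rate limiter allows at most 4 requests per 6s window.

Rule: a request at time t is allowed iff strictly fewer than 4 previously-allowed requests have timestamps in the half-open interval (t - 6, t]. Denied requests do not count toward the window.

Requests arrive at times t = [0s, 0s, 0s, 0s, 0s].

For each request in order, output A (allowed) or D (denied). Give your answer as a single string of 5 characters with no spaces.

Answer: AAAAD

Derivation:
Tracking allowed requests in the window:
  req#1 t=0s: ALLOW
  req#2 t=0s: ALLOW
  req#3 t=0s: ALLOW
  req#4 t=0s: ALLOW
  req#5 t=0s: DENY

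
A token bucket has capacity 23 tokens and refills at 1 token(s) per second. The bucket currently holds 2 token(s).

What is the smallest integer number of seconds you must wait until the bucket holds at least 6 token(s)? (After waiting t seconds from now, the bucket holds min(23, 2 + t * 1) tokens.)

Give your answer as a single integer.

Need 2 + t * 1 >= 6, so t >= 4/1.
Smallest integer t = ceil(4/1) = 4.

Answer: 4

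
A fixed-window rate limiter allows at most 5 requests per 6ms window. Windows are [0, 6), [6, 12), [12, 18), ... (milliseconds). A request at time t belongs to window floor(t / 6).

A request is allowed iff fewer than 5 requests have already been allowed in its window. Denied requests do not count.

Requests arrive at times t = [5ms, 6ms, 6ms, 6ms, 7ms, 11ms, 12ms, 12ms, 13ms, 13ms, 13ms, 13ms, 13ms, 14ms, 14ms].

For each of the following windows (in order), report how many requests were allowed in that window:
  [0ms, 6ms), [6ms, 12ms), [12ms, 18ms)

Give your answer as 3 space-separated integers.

Answer: 1 5 5

Derivation:
Processing requests:
  req#1 t=5ms (window 0): ALLOW
  req#2 t=6ms (window 1): ALLOW
  req#3 t=6ms (window 1): ALLOW
  req#4 t=6ms (window 1): ALLOW
  req#5 t=7ms (window 1): ALLOW
  req#6 t=11ms (window 1): ALLOW
  req#7 t=12ms (window 2): ALLOW
  req#8 t=12ms (window 2): ALLOW
  req#9 t=13ms (window 2): ALLOW
  req#10 t=13ms (window 2): ALLOW
  req#11 t=13ms (window 2): ALLOW
  req#12 t=13ms (window 2): DENY
  req#13 t=13ms (window 2): DENY
  req#14 t=14ms (window 2): DENY
  req#15 t=14ms (window 2): DENY

Allowed counts by window: 1 5 5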